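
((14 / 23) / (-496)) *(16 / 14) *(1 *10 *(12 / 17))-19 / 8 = -231259 / 96968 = -2.38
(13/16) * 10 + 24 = 257/8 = 32.12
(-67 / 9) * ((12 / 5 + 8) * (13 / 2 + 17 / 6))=-97552 / 135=-722.61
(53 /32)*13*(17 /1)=11713 /32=366.03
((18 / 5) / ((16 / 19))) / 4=171 / 160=1.07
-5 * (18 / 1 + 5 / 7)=-655 / 7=-93.57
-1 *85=-85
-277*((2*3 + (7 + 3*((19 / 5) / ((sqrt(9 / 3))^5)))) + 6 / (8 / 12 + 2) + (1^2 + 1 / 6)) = -54569 / 12 - 5263*sqrt(3) / 45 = -4749.99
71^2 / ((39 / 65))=25205 / 3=8401.67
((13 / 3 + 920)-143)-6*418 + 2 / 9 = -15538 / 9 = -1726.44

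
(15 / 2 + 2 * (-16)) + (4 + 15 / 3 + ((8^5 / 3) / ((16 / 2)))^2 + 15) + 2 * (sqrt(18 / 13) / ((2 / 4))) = 12 * sqrt(26) / 13 + 33554423 / 18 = 1864139.32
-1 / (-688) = 1 / 688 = 0.00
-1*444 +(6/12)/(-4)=-444.12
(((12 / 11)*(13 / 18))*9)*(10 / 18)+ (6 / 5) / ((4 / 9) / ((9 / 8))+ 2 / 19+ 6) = 3403661 / 825330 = 4.12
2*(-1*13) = -26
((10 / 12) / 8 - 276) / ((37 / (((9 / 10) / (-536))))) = 39729 / 3173120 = 0.01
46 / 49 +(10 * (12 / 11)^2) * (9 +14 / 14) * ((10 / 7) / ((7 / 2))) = 41938 / 847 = 49.51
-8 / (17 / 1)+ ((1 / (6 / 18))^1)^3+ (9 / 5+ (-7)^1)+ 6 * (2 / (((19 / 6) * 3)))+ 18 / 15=23.79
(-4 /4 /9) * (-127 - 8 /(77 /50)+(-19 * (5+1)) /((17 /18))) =36783 /1309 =28.10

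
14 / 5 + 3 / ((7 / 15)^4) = 792989 / 12005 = 66.05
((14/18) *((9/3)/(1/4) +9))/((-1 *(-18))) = 49/54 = 0.91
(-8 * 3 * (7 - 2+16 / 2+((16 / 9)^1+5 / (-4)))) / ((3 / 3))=-974 / 3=-324.67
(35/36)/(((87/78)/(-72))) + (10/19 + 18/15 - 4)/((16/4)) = -174466/2755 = -63.33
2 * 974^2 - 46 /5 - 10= 9486664 /5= 1897332.80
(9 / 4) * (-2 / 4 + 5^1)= 81 / 8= 10.12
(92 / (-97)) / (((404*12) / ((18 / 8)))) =-69 / 156752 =-0.00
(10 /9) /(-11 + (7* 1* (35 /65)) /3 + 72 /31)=-2015 /13458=-0.15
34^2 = 1156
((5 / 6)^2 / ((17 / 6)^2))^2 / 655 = 125 / 10941251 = 0.00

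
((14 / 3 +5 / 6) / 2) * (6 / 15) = 11 / 10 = 1.10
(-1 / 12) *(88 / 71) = -22 / 213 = -0.10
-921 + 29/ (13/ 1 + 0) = -11944/ 13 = -918.77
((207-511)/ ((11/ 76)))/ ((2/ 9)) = -103968/ 11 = -9451.64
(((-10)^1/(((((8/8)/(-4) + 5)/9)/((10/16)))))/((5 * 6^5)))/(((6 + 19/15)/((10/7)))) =-125/2087568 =-0.00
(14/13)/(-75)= -14/975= -0.01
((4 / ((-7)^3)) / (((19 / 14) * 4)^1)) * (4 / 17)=-8 / 15827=-0.00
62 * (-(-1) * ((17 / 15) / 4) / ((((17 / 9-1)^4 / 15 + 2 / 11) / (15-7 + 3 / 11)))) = 314645877 / 483772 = 650.40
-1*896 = -896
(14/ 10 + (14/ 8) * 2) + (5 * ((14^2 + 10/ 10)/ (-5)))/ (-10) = 24.60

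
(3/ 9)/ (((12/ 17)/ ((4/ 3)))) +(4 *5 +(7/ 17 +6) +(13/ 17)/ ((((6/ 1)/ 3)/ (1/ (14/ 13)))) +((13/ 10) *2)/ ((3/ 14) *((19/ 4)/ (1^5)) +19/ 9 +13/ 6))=281351027/ 10088820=27.89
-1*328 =-328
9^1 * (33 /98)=297 /98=3.03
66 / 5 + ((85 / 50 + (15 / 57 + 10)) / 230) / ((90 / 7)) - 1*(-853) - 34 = 3273058511 / 3933000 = 832.20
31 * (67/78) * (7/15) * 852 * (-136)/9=-280777168/1755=-159986.99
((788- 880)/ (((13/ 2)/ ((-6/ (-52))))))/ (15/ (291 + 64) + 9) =-3266/ 18083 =-0.18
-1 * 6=-6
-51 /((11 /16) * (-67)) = 1.11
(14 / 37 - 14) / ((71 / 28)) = -14112 / 2627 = -5.37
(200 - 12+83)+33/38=271.87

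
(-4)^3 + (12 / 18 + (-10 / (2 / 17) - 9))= -472 / 3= -157.33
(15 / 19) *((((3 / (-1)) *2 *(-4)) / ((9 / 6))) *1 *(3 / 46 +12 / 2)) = 33480 / 437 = 76.61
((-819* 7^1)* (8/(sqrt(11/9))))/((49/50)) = -140400* sqrt(11)/11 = -42332.19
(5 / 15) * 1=0.33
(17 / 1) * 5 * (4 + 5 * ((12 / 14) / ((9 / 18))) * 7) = 5440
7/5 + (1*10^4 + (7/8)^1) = 400091/40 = 10002.28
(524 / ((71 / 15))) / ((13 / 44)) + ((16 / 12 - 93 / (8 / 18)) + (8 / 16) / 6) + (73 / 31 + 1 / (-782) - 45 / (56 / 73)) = 207783508187 / 1879530744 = 110.55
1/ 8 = 0.12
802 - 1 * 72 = 730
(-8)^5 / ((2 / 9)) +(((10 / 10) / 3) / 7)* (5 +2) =-442367 / 3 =-147455.67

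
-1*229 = -229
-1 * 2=-2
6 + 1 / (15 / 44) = 134 / 15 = 8.93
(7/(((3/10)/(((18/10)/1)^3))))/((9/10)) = 756/5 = 151.20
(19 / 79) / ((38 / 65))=65 / 158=0.41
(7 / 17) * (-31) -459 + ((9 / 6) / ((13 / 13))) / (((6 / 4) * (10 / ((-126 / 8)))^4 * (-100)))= -2053387800337 / 4352000000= -471.83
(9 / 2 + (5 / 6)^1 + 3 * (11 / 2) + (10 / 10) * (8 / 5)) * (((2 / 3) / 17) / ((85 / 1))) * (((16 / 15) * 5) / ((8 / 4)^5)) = 703 / 390150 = 0.00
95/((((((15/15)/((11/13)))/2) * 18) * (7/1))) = 1045/819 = 1.28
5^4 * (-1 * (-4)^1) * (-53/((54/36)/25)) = -6625000/3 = -2208333.33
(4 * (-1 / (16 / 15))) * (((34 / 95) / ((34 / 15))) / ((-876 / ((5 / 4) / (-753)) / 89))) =-2225 / 22280768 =-0.00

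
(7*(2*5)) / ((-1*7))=-10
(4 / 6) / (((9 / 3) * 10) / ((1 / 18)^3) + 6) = 1 / 262449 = 0.00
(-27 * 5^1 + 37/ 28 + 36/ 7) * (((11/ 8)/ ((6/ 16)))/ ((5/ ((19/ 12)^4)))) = -5159278069/ 8709120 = -592.40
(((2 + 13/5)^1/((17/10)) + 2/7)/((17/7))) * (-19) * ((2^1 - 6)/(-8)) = -3382/289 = -11.70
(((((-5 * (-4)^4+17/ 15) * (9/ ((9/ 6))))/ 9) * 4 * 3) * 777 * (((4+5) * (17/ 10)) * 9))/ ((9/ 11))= -1337889944.16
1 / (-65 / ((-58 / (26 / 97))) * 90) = 2813 / 76050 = 0.04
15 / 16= 0.94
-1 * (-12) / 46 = 6 / 23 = 0.26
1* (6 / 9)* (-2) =-4 / 3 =-1.33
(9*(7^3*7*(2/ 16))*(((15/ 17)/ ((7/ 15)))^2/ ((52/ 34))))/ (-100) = -893025/ 14144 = -63.14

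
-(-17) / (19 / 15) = 255 / 19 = 13.42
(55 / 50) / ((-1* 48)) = -11 / 480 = -0.02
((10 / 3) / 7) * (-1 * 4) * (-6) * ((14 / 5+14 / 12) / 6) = 68 / 9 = 7.56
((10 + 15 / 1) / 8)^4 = 95.37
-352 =-352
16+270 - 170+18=134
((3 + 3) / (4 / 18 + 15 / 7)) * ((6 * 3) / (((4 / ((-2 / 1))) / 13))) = -44226 / 149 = -296.82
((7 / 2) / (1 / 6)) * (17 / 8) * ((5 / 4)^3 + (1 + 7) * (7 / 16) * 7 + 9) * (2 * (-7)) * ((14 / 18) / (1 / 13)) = -171997007 / 768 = -223954.44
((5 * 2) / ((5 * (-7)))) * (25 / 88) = -25 / 308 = -0.08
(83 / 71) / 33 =83 / 2343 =0.04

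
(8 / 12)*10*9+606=666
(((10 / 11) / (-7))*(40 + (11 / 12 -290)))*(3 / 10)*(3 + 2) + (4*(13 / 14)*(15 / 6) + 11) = 21193 / 308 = 68.81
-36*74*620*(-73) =120572640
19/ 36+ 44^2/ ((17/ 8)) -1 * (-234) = 701099/ 612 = 1145.59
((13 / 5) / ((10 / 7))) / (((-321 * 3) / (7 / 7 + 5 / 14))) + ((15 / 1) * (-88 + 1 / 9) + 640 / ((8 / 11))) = -42211747 / 96300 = -438.34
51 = 51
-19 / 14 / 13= -19 / 182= -0.10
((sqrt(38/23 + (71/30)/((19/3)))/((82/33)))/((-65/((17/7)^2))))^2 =61939925289/22928976161000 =0.00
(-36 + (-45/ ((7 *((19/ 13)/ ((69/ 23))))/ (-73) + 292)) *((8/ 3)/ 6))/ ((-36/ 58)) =144902444/ 2493573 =58.11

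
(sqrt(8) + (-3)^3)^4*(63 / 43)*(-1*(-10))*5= 1784465550 / 43 - 501454800*sqrt(2) / 43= 25007008.63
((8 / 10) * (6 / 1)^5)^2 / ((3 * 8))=40310784 / 25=1612431.36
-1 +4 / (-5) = -9 / 5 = -1.80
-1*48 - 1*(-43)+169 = 164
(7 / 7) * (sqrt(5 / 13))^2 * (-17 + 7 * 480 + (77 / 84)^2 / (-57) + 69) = 10771375 / 8208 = 1312.30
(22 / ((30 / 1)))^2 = 121 / 225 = 0.54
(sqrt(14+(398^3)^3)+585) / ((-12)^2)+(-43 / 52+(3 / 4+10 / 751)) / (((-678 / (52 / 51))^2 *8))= 3476252648.42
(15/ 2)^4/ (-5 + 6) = 50625/ 16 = 3164.06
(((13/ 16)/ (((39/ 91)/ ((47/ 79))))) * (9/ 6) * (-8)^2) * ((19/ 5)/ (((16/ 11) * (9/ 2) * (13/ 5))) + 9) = 2840257/ 2844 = 998.68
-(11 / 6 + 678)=-4079 / 6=-679.83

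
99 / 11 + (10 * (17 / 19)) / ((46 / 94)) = 11923 / 437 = 27.28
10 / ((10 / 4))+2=6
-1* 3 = -3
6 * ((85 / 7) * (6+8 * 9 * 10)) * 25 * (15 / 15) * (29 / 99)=2711500 / 7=387357.14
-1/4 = -0.25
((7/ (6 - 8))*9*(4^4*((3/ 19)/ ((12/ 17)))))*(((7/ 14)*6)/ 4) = -25704/ 19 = -1352.84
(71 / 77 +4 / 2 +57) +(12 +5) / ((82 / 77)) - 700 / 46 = 8810343 / 145222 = 60.67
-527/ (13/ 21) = -11067/ 13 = -851.31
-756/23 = -32.87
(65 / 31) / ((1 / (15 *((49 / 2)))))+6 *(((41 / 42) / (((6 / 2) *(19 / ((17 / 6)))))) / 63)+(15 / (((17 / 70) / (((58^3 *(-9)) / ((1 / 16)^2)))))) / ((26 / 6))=-3310345708381713614 / 516640761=-6407441995.04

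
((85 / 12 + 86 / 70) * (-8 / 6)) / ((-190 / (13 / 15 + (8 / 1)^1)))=3491 / 6750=0.52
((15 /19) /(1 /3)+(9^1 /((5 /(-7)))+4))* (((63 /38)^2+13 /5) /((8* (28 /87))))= -124308123 /9602600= -12.95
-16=-16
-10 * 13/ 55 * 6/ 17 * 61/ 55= -9516/ 10285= -0.93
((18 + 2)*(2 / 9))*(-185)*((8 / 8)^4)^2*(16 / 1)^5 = -7759462400 / 9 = -862162488.89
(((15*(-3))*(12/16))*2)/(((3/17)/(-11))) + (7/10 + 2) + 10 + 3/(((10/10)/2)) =21131/5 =4226.20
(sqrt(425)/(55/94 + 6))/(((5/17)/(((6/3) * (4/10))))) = 6392 * sqrt(17)/3095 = 8.52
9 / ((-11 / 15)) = -135 / 11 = -12.27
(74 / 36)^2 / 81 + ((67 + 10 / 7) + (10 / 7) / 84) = 88085083 / 1285956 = 68.50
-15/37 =-0.41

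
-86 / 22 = -43 / 11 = -3.91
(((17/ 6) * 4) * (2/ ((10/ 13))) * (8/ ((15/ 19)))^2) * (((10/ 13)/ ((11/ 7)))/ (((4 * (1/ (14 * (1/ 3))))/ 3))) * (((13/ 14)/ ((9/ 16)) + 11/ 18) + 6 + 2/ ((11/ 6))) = 11880053696/ 245025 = 48485.07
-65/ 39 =-5/ 3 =-1.67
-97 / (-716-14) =97 / 730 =0.13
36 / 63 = 4 / 7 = 0.57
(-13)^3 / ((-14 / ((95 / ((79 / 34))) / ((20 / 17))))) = 12063727 / 2212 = 5453.76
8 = 8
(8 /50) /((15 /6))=8 /125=0.06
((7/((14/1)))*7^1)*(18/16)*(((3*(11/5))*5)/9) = 231/16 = 14.44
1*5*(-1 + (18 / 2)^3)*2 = 7280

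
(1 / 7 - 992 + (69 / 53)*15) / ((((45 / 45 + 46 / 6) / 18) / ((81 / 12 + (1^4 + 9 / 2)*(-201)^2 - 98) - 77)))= -4325204808441 / 9646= -448393614.81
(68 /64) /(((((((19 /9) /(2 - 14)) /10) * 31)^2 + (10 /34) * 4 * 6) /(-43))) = -905928300 /145865657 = -6.21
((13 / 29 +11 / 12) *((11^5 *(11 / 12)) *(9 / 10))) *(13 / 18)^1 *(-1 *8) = -2187877835 / 2088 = -1047834.21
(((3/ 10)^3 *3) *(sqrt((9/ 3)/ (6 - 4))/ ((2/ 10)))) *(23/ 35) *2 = 1863 *sqrt(6)/ 7000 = 0.65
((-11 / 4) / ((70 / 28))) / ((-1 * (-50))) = -11 / 500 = -0.02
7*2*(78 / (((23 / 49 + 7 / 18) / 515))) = 655243.28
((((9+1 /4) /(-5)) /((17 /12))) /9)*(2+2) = -148 /255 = -0.58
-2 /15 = -0.13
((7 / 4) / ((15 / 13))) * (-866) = -39403 / 30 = -1313.43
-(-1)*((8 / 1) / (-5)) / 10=-4 / 25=-0.16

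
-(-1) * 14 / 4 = 7 / 2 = 3.50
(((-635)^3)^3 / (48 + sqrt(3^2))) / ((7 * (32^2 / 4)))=-16786630368377730248046875 / 91392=-183677240550351565214.10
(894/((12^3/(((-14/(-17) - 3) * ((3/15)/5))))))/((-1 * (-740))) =-149/2448000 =-0.00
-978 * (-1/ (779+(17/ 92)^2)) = 1.26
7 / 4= 1.75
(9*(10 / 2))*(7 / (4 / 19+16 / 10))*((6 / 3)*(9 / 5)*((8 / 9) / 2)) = 11970 / 43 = 278.37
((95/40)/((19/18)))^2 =5.06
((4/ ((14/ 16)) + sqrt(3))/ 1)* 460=460* sqrt(3) + 14720/ 7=2899.60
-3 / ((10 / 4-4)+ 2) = -6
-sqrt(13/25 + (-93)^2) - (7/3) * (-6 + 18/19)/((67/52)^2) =-85.90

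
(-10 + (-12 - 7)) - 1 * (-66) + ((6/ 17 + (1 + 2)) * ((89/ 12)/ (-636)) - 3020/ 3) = -41937835/ 43248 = -969.71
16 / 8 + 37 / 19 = 75 / 19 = 3.95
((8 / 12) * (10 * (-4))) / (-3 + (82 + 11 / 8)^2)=-5120 / 1334091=-0.00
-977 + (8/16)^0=-976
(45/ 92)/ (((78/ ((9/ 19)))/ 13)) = 135/ 3496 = 0.04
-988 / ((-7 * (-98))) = -494 / 343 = -1.44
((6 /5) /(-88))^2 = 9 /48400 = 0.00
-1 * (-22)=22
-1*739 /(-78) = 9.47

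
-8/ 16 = -1/ 2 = -0.50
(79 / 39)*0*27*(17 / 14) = 0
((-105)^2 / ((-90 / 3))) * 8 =-2940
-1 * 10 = -10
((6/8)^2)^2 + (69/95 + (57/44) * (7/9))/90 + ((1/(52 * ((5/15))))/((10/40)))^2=2373798619/6103468800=0.39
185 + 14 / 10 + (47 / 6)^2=247.76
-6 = -6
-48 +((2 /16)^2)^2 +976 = 3801089 /4096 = 928.00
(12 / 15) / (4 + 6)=2 / 25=0.08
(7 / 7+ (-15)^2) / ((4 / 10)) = 565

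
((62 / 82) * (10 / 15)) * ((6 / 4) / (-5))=-31 / 205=-0.15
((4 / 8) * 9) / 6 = 3 / 4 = 0.75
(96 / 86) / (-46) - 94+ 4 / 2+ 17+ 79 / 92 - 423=-1966787 / 3956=-497.17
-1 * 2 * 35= -70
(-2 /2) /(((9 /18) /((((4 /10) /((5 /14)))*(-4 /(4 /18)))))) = 1008 /25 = 40.32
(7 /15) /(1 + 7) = 7 /120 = 0.06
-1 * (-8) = 8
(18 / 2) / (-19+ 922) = 3 / 301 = 0.01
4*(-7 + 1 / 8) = -55 / 2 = -27.50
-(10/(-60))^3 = 1/216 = 0.00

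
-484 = -484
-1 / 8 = -0.12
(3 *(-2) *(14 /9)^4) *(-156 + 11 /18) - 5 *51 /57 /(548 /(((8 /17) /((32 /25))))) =5459.00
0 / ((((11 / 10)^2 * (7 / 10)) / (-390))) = 0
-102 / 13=-7.85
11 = 11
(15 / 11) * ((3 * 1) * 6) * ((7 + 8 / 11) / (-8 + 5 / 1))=-63.22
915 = 915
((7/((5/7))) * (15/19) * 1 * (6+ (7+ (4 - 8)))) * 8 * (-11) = -116424/19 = -6127.58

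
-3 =-3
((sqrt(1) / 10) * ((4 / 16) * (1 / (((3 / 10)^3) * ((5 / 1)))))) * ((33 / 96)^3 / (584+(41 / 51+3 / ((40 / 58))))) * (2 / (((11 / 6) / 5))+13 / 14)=50550775 / 620282363904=0.00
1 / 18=0.06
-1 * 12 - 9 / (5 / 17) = -213 / 5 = -42.60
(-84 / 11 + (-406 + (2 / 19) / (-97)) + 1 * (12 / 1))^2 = 66298612620816 / 410994529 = 161312.64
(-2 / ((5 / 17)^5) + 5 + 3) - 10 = -2845964 / 3125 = -910.71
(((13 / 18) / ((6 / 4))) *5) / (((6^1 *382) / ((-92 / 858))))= -115 / 1021086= -0.00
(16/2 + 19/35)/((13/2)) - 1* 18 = -584/35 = -16.69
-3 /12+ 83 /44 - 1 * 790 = -8672 /11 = -788.36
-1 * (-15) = 15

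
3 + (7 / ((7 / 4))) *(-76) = -301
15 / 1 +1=16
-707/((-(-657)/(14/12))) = -4949/3942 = -1.26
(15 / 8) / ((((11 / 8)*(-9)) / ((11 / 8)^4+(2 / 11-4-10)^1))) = 1.55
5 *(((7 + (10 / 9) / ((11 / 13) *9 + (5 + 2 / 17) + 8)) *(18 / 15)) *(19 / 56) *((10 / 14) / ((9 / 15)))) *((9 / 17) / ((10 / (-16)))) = -27633220 / 1908403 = -14.48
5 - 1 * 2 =3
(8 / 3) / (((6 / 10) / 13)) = 520 / 9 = 57.78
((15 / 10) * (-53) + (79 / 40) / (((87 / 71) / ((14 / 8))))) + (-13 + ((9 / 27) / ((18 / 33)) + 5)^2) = -21871939 / 375840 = -58.19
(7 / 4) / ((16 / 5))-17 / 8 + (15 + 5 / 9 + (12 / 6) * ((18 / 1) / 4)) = 13235 / 576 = 22.98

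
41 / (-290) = -41 / 290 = -0.14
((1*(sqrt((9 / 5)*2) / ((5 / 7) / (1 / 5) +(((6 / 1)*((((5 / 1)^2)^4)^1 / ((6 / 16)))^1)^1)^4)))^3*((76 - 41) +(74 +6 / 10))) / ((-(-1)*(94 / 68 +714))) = 345101904*sqrt(10) / 3704942574955794043489731874254946887958794832229614318702578544616699218750000047505859375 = 0.00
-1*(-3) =3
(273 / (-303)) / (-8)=91 / 808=0.11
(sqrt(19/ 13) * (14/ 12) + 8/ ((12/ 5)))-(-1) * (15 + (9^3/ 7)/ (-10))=7 * sqrt(247)/ 78 + 1663/ 210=9.33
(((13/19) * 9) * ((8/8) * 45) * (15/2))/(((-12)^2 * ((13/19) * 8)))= 675/256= 2.64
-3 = -3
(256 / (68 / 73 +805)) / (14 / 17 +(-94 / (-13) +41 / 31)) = 128031488 / 3779490753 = 0.03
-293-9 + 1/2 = -603/2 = -301.50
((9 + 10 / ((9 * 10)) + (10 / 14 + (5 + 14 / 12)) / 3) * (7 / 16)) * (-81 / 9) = -1437 / 32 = -44.91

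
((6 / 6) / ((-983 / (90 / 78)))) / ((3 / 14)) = -70 / 12779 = -0.01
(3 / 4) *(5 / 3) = 5 / 4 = 1.25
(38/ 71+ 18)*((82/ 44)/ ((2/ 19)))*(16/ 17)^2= 65610496/ 225709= 290.69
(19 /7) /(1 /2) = 38 /7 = 5.43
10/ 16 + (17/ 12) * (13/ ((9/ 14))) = 6323/ 216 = 29.27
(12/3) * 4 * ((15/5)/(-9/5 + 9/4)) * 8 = 2560/3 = 853.33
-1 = -1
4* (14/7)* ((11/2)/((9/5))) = 220/9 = 24.44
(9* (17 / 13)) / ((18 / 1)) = 17 / 26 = 0.65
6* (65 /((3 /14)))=1820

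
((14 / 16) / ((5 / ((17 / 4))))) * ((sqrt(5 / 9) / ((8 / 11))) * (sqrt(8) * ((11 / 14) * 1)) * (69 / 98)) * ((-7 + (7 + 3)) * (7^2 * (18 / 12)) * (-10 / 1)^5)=-266124375 * sqrt(10) / 32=-26298723.93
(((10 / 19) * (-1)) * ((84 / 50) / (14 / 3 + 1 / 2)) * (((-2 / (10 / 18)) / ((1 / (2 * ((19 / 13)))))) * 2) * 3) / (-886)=-54432 / 4463225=-0.01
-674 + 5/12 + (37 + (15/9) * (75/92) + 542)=-12865/138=-93.22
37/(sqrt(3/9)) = 37 * sqrt(3) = 64.09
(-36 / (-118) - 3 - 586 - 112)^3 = -70655005214821 / 205379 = -344022539.86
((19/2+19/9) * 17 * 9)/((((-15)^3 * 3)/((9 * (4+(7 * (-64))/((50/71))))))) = 3119534/3125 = 998.25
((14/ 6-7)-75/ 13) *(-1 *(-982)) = -399674/ 39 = -10248.05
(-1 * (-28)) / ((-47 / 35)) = -20.85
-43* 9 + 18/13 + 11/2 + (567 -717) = -13783/26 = -530.12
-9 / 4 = -2.25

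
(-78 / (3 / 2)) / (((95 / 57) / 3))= -468 / 5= -93.60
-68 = -68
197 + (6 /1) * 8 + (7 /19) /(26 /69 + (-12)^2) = 46373593 /189278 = 245.00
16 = 16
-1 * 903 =-903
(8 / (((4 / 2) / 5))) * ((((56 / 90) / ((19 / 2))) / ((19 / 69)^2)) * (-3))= -355488 / 6859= -51.83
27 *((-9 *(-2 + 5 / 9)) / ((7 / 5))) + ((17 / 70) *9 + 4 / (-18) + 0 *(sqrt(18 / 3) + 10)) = 22741 / 90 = 252.68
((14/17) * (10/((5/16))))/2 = 224/17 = 13.18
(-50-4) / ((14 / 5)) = -135 / 7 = -19.29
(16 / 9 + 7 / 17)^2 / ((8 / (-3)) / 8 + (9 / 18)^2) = -448900 / 7803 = -57.53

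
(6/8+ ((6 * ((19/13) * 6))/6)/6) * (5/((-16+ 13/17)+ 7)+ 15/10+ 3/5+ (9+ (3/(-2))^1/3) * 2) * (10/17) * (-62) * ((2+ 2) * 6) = -55378710/1547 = -35797.49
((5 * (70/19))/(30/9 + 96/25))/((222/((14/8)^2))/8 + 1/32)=20580000/72867527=0.28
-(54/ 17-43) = 677/ 17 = 39.82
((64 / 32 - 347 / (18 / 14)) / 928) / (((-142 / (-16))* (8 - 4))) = -2411 / 296496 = -0.01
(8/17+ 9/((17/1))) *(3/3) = 1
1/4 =0.25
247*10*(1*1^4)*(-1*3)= -7410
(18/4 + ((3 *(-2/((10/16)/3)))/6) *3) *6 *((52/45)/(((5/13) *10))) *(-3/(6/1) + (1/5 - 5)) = 295581/3125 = 94.59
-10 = -10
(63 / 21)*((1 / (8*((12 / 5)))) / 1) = 5 / 32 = 0.16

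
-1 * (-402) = 402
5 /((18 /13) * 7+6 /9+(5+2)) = 195 /677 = 0.29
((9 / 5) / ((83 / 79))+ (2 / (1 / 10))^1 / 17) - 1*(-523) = 3710152 / 7055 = 525.89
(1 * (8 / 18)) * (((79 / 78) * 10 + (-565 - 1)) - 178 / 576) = -2082341 / 8424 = -247.19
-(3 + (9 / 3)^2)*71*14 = -11928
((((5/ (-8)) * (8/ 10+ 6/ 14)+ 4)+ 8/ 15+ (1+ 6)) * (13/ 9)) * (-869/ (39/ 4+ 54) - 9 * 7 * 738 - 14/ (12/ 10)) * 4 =-1394534350339/ 481950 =-2893524.95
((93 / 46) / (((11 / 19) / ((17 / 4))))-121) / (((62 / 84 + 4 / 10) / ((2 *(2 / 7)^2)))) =-920850 / 60467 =-15.23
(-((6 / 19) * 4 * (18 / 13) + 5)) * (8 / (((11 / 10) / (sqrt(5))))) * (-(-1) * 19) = -133360 * sqrt(5) / 143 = -2085.33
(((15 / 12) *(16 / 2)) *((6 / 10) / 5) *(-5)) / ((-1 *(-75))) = -2 / 25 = -0.08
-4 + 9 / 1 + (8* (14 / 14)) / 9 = 53 / 9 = 5.89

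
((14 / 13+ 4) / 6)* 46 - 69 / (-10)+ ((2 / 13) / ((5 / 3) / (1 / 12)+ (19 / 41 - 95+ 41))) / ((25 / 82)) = 40940927 / 893750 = 45.81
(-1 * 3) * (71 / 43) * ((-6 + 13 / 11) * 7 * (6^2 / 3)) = 2004.81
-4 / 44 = -1 / 11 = -0.09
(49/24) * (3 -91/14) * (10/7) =-245/24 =-10.21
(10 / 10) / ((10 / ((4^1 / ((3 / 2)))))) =4 / 15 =0.27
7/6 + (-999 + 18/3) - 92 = -6503/6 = -1083.83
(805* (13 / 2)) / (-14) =-1495 / 4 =-373.75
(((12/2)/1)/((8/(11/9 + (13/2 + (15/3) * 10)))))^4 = 1165365589441/331776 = 3512507.20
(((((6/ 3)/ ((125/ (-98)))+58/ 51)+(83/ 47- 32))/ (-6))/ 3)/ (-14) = -9187937/ 75505500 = -0.12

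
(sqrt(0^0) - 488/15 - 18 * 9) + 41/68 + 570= 384611/1020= 377.07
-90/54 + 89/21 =18/7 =2.57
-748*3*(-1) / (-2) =-1122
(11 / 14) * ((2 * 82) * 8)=7216 / 7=1030.86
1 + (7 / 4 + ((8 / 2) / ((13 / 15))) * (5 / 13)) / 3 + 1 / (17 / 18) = 111491 / 34476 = 3.23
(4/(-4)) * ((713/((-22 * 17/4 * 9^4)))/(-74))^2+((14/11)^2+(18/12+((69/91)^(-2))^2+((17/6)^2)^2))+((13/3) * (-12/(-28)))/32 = 9126166316488415209911355/129177269135211137236704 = 70.65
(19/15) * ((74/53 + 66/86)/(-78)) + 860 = 2293036111/2666430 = 859.96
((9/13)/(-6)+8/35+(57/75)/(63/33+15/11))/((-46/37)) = -1046693/3767400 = -0.28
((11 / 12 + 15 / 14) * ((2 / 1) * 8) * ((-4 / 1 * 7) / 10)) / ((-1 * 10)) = 8.91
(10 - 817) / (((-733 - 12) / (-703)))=-567321 / 745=-761.50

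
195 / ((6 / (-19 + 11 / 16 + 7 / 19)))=-354575 / 608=-583.18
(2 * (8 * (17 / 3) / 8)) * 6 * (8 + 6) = 952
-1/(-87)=1/87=0.01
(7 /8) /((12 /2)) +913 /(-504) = -1.67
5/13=0.38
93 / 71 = 1.31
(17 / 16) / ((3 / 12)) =17 / 4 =4.25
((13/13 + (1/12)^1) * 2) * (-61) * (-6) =793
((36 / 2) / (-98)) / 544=-9 / 26656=-0.00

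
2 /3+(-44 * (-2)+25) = 341 /3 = 113.67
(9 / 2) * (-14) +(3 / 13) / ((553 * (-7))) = -3170352 / 50323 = -63.00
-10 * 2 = -20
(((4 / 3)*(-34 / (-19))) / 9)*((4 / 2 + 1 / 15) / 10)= 2108 / 38475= 0.05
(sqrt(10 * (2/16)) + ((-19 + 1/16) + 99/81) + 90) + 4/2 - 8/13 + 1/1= sqrt(5)/2 + 139781/1872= 75.79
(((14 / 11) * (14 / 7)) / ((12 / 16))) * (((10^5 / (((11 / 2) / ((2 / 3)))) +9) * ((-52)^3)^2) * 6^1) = 1772761925014126592 / 363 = 4883641666705582.90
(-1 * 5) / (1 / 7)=-35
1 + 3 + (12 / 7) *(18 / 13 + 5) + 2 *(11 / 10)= 7801 / 455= 17.15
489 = 489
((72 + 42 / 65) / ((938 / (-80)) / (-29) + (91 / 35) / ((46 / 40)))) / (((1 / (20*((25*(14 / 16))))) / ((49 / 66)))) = 90025323500 / 10168301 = 8853.53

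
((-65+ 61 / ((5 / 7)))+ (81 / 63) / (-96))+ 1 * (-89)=-76847 / 1120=-68.61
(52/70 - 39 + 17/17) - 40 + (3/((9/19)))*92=53068/105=505.41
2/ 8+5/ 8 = 7/ 8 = 0.88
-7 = -7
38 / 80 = 19 / 40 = 0.48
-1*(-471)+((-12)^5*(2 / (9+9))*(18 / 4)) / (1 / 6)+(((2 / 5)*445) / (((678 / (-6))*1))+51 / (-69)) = -1938924990 / 2599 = -746027.31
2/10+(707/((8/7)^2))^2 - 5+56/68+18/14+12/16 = 714077052299/2437120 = 293000.37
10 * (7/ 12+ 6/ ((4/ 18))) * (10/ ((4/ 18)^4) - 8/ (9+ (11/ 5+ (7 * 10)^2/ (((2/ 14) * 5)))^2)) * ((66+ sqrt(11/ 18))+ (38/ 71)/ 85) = 31957653173972075 * sqrt(22)/ 169523272224+ 636513361327271406605/ 8525607898932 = 75543213.13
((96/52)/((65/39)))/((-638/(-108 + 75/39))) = 0.18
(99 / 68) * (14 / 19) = 693 / 646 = 1.07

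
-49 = -49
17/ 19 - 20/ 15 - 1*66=-3787/ 57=-66.44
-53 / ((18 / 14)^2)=-2597 / 81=-32.06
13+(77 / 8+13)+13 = 389 / 8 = 48.62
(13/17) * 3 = 39/17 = 2.29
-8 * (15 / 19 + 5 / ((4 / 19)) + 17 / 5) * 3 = -670.55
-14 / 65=-0.22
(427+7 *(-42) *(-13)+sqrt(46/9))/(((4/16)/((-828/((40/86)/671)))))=-101509816716/5 - 7963428 *sqrt(46)/5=-20312765462.50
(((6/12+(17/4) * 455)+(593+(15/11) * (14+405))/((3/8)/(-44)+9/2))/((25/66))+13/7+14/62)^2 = 33557603.23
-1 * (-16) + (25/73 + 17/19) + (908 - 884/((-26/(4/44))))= 14163502/15257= 928.33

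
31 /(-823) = -31 /823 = -0.04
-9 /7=-1.29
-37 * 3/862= -111/862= -0.13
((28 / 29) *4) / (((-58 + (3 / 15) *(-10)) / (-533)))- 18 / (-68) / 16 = 8122571 / 236640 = 34.32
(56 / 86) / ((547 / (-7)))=-196 / 23521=-0.01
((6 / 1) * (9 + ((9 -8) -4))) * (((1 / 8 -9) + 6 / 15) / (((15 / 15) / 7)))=-21357 / 10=-2135.70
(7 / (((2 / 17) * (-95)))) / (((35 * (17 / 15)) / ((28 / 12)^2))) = -49 / 570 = -0.09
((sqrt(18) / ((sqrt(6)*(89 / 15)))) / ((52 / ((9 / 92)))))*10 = 0.01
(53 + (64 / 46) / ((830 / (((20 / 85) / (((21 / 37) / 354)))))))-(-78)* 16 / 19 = 118.93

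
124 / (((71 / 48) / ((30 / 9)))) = 19840 / 71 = 279.44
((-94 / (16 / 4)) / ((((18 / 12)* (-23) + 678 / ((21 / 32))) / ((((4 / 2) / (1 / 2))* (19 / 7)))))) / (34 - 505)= 3572 / 6585051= 0.00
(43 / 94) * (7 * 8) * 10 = 12040 / 47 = 256.17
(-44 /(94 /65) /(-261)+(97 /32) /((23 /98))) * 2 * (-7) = -411819037 /2257128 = -182.45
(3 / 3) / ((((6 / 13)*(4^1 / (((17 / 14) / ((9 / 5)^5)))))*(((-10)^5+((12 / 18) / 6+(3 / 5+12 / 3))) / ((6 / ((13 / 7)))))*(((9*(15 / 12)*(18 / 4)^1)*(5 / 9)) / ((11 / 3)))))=-116875 / 797123944836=-0.00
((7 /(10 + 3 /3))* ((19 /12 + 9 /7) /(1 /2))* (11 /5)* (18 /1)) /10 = 723 /50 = 14.46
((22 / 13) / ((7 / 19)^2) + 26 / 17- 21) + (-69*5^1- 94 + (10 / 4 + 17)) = -9237197 / 21658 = -426.50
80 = 80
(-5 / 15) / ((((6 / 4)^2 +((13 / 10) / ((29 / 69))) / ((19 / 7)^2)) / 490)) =-102596200 / 1677033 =-61.18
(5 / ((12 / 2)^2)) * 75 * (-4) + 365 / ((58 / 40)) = 18275 / 87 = 210.06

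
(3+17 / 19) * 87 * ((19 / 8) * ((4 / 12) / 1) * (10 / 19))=5365 / 38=141.18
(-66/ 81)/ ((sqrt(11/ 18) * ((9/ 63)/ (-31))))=434 * sqrt(22)/ 9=226.18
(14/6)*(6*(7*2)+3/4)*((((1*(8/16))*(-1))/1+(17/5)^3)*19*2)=145796329/500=291592.66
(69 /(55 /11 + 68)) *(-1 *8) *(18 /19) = -9936 /1387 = -7.16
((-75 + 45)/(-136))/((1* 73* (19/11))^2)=1815/130816292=0.00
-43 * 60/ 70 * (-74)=19092/ 7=2727.43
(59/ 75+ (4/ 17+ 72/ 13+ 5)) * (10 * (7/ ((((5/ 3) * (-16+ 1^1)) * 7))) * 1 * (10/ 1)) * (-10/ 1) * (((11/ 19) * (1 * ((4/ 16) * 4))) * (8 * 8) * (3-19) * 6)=-34533441536/ 20995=-1644841.23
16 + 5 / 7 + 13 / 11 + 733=57819 / 77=750.90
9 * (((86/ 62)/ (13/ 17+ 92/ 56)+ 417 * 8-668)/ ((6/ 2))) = 47401918/ 5921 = 8005.73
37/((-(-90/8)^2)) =-592/2025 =-0.29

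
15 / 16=0.94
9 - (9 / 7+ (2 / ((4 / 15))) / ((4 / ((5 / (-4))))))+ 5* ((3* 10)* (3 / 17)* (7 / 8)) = 126501 / 3808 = 33.22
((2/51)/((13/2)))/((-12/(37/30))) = -37/59670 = -0.00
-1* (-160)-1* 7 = 153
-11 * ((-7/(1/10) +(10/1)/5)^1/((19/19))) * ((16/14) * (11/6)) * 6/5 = 65824/35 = 1880.69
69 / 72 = 23 / 24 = 0.96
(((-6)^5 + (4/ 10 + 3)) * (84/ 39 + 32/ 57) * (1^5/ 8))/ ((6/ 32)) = -156384712/ 11115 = -14069.70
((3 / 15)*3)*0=0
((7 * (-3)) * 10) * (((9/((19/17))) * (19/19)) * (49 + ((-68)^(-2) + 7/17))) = -215914545/2584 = -83558.26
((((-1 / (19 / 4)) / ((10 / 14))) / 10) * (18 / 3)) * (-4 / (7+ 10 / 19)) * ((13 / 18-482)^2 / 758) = 1050665966 / 36582975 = 28.72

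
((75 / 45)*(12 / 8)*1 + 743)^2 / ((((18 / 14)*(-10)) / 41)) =-70891583 / 40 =-1772289.58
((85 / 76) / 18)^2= 7225 / 1871424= 0.00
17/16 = 1.06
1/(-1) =-1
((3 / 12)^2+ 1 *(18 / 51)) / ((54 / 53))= 5989 / 14688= 0.41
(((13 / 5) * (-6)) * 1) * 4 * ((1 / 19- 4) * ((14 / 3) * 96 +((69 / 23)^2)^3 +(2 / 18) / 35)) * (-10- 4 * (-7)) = 694055232 / 133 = 5218460.39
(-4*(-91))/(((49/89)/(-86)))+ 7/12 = -4776047/84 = -56857.70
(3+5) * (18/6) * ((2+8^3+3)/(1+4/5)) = 20680/3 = 6893.33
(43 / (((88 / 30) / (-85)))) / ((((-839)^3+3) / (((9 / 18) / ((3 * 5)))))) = 3655 / 51971895008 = 0.00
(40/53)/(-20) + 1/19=15/1007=0.01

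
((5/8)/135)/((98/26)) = 13/10584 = 0.00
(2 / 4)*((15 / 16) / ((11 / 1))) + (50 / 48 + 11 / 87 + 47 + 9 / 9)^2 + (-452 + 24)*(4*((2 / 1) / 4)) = 924534585 / 592064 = 1561.55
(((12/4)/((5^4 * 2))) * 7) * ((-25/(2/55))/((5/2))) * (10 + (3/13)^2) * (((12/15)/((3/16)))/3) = -66.06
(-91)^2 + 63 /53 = 438956 /53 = 8282.19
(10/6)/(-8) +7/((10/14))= 1151/120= 9.59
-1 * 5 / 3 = -5 / 3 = -1.67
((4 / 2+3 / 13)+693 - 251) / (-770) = -15 / 26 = -0.58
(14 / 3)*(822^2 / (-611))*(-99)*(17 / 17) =312166008 / 611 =510910.00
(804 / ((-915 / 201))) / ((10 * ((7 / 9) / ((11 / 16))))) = -1333233 / 85400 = -15.61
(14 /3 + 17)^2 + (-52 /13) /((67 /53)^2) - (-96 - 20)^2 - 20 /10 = -524851757 /40401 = -12991.06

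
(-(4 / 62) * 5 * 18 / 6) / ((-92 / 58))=435 / 713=0.61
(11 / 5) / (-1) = -11 / 5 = -2.20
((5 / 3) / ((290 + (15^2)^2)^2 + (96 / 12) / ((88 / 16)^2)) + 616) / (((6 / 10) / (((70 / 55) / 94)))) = 1844396089033085 / 132683596200711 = 13.90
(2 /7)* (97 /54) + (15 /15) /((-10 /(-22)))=2564 /945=2.71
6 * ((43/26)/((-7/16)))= -2064/91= -22.68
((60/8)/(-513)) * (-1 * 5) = 0.07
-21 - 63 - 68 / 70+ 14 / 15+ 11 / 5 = -8593 / 105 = -81.84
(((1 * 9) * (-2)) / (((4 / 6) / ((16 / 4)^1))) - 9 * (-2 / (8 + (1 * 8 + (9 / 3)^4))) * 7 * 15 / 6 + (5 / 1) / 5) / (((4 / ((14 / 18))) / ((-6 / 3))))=35224 / 873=40.35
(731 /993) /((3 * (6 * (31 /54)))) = 0.07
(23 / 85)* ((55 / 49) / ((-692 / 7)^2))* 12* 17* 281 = 213279 / 119716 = 1.78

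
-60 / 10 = -6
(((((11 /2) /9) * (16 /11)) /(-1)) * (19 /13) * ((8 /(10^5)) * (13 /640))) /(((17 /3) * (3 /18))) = -19 /8500000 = -0.00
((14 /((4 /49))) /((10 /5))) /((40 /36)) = 3087 /40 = 77.18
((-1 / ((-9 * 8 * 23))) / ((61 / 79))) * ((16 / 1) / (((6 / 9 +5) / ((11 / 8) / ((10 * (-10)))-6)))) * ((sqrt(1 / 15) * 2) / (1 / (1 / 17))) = -22357 * sqrt(15) / 214659000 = -0.00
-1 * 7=-7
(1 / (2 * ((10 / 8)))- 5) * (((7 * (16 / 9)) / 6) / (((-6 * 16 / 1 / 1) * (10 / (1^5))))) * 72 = 161 / 225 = 0.72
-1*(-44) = 44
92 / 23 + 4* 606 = 2428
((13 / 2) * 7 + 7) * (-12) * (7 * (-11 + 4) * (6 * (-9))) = -1666980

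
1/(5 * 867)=0.00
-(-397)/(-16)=-397/16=-24.81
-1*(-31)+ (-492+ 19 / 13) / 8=-3153 / 104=-30.32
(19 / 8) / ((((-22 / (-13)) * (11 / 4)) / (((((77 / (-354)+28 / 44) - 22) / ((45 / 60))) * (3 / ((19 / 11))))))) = -25.50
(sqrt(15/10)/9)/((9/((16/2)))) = 4 * sqrt(6)/81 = 0.12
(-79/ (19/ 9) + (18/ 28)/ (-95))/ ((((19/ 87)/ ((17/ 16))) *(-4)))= 73623141/ 1617280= 45.52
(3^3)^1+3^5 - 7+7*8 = 319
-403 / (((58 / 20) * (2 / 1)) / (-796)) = 55308.28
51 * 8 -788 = -380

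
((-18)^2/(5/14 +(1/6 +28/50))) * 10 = 1701000/569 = 2989.46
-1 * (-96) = 96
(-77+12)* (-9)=585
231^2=53361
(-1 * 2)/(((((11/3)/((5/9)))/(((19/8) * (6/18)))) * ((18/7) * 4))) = -665/28512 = -0.02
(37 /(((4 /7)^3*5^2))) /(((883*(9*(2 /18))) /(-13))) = -164983 /1412800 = -0.12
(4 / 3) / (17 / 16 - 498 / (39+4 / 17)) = -42688 / 372351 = -0.11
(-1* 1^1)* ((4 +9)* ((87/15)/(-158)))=0.48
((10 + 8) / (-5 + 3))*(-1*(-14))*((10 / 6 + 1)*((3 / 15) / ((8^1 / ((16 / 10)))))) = -13.44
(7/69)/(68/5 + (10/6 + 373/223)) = 7805/1303226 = 0.01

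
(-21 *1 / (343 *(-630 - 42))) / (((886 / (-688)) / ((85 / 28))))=-0.00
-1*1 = -1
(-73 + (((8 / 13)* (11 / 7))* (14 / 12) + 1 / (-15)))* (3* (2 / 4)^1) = -7014 / 65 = -107.91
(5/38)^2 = 25/1444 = 0.02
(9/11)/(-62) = -9/682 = -0.01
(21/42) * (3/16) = 3/32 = 0.09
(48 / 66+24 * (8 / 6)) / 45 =8 / 11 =0.73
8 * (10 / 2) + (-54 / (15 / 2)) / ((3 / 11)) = 68 / 5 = 13.60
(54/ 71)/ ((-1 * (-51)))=0.01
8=8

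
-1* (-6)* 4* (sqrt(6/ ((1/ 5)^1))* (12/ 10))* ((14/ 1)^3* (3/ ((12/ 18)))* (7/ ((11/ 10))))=24893568* sqrt(30)/ 11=12395244.30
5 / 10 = 1 / 2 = 0.50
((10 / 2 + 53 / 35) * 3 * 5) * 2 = 1368 / 7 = 195.43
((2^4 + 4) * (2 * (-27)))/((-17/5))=5400/17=317.65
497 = 497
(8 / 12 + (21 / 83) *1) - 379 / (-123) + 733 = 7524043 / 10209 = 737.00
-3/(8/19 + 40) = -19/256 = -0.07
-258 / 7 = -36.86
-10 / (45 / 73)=-146 / 9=-16.22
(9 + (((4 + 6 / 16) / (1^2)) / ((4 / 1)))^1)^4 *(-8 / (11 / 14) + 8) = -32653620723 / 1441792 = -22647.94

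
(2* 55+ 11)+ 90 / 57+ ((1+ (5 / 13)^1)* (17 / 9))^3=5863589 / 41743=140.47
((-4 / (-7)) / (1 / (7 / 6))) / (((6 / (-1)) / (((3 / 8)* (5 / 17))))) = -5 / 408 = -0.01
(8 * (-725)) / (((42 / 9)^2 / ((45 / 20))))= -58725 / 98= -599.23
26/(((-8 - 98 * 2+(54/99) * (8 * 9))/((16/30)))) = -572/6795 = -0.08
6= 6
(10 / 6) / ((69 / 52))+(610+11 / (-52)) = 6577283 / 10764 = 611.04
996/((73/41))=40836/73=559.40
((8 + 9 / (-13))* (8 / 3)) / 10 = 76 / 39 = 1.95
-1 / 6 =-0.17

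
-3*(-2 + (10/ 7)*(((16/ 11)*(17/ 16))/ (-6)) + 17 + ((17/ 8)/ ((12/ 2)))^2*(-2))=-1275667/ 29568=-43.14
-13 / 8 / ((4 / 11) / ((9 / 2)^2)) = -11583 / 128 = -90.49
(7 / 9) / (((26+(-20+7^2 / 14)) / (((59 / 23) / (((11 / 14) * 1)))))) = 11564 / 43263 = 0.27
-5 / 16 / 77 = -5 / 1232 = -0.00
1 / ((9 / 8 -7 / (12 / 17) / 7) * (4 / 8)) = -6.86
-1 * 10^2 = -100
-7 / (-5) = 7 / 5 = 1.40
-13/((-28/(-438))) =-2847/14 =-203.36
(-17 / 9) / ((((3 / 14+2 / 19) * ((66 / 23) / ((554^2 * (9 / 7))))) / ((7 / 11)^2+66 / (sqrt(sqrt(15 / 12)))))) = -268244584 * sqrt(2) * 5^(3 / 4) / 25 - 6571992308 / 19965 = -51067188.57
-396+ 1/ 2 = -791/ 2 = -395.50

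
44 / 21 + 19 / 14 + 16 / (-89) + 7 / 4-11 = -44687 / 7476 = -5.98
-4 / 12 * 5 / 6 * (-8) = 20 / 9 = 2.22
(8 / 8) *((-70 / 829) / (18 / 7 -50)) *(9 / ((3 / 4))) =1470 / 68807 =0.02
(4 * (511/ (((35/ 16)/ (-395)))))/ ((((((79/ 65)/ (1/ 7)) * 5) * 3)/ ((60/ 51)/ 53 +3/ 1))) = -23626304/ 2703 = -8740.77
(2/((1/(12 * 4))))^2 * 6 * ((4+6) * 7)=3870720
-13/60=-0.22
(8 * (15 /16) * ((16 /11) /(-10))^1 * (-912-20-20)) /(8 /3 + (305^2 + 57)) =17136 /1535897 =0.01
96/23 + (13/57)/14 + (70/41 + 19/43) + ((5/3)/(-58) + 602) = 95138259949/156397493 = 608.31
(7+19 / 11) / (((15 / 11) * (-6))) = -16 / 15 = -1.07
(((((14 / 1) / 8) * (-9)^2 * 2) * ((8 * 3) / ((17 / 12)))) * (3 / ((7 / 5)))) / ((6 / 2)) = 3430.59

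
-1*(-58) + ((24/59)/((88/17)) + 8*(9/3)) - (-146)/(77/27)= 605461/4543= 133.27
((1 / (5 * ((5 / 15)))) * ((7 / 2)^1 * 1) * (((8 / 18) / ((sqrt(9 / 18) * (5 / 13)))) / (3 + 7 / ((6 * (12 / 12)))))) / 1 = 364 * sqrt(2) / 625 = 0.82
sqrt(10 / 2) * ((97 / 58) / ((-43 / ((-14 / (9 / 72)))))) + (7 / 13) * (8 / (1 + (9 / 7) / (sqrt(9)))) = 196 / 65 + 5432 * sqrt(5) / 1247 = 12.76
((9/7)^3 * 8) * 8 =136.02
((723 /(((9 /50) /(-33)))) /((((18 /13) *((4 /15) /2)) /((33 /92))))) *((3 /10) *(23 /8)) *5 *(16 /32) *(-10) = 5553120.12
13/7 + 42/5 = 359/35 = 10.26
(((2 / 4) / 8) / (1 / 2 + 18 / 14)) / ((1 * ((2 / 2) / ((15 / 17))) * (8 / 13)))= 273 / 5440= 0.05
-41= -41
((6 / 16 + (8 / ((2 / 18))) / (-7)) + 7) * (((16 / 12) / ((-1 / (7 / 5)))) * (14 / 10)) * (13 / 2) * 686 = 33918.13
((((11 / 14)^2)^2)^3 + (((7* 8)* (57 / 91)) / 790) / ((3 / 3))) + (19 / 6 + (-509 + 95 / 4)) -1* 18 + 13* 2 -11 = -423569968953399613571 / 873369720141434880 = -484.98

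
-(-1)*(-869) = -869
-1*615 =-615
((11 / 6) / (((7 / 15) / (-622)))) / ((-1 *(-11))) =-1555 / 7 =-222.14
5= 5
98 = 98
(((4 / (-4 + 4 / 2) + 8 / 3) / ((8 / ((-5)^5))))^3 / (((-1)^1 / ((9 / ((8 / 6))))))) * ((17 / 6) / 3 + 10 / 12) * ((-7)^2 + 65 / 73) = 18524169921875 / 1752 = 10573156348.10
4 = 4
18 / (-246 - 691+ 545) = -9 / 196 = -0.05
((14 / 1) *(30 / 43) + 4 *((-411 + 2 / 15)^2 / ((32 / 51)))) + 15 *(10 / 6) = 27766154939 / 25800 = 1076207.56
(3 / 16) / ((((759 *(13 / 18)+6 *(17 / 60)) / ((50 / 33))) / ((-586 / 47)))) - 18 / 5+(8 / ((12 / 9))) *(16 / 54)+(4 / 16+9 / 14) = -5028007561 / 5372912160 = -0.94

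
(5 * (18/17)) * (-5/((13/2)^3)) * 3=-10800/37349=-0.29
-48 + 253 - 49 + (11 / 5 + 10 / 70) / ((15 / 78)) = 29432 / 175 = 168.18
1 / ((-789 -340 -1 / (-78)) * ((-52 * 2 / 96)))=72 / 88061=0.00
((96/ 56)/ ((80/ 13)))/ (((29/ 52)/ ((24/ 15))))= 4056/ 5075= 0.80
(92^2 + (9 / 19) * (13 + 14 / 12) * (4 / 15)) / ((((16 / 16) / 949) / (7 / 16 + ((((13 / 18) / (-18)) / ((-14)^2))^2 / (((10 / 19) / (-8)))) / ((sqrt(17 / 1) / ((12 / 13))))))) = 534263275 / 152 - 198440645 * sqrt(17) / 714134232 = 3514888.82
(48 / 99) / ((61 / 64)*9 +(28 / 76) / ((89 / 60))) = 1731584 / 31522887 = 0.05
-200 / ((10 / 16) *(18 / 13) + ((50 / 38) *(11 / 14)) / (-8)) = -1106560 / 4073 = -271.68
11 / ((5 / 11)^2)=1331 / 25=53.24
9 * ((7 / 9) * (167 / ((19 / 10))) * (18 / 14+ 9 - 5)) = 61790 / 19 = 3252.11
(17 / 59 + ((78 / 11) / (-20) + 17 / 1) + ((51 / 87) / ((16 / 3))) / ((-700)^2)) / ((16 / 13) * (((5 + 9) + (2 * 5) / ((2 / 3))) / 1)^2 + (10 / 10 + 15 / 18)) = 97447884186861 / 5967116743280000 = 0.02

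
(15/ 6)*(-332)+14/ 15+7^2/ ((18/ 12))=-3982/ 5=-796.40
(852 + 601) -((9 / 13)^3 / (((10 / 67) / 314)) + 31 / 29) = 240152231 / 318565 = 753.86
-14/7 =-2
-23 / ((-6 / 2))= 7.67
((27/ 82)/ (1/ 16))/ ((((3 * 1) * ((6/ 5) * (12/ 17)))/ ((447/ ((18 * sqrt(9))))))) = 17.16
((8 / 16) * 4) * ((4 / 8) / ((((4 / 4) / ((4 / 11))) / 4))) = 16 / 11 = 1.45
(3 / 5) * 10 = 6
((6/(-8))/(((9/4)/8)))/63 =-8/189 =-0.04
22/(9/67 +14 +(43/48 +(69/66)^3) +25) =94170912/176240081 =0.53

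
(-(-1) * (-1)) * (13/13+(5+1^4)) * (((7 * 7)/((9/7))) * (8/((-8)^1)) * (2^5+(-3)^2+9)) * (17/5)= 408170/9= 45352.22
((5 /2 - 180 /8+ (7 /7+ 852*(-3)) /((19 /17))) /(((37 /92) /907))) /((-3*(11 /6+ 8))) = 7312197720 /41477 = 176295.24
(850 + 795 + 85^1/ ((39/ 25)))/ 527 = 66280/ 20553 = 3.22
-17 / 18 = -0.94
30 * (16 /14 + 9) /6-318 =-1871 /7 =-267.29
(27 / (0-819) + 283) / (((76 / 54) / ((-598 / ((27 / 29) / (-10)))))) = 171752500 / 133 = 1291372.18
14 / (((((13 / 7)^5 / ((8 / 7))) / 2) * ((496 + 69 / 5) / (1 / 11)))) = 2689120 / 10410684427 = 0.00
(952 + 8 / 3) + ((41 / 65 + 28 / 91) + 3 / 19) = 3541102 / 3705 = 955.76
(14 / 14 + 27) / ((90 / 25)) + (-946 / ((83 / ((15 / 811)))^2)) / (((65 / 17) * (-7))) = 28862731115740 / 3710921734611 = 7.78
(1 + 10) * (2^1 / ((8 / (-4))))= -11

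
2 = 2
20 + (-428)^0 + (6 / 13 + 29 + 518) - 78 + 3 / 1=6415 / 13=493.46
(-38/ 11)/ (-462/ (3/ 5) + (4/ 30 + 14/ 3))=95/ 21043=0.00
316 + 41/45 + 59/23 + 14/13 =4313044/13455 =320.55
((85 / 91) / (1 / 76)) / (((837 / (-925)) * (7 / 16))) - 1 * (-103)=-40691593 / 533169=-76.32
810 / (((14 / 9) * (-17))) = -3645 / 119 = -30.63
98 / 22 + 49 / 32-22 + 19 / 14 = -36115 / 2464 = -14.66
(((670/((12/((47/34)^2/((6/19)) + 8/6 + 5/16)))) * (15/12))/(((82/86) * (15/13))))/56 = 6664948615/764402688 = 8.72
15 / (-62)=-15 / 62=-0.24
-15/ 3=-5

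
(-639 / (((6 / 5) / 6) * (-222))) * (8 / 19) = 4260 / 703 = 6.06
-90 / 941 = -0.10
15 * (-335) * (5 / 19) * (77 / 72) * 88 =-7093625 / 57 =-124449.56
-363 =-363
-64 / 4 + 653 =637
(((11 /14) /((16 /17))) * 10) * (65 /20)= 12155 /448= 27.13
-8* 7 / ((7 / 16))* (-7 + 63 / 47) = 34048 / 47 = 724.43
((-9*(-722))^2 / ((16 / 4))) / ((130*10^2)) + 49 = 11193001 / 13000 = 861.00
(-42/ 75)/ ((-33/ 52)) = 728/ 825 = 0.88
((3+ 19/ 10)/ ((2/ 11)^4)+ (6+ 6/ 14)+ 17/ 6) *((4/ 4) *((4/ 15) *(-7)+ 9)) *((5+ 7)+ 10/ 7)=75921349561/ 176400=430393.14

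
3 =3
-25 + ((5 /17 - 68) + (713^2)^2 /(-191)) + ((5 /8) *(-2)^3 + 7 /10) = -43934639977151 /32470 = -1353084076.91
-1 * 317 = -317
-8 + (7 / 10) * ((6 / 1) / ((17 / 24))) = -176 / 85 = -2.07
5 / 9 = 0.56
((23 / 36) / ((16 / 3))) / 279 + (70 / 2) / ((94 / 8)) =7500601 / 2517696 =2.98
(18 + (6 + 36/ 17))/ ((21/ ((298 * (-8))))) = -352832/ 119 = -2964.97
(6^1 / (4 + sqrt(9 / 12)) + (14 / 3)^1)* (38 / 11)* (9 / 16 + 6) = 379715 / 2684 - 5985* sqrt(3) / 1342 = 133.75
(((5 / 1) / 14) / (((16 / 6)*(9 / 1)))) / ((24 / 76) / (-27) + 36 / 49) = 1995 / 96928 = 0.02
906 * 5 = 4530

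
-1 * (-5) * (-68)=-340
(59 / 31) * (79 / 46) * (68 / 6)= 79237 / 2139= 37.04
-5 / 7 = -0.71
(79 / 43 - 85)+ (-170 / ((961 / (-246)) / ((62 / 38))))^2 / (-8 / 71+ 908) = -3731448467748 / 48079434469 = -77.61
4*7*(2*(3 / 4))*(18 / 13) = 756 / 13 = 58.15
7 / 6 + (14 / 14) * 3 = 25 / 6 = 4.17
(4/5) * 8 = 32/5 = 6.40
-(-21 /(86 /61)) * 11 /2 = 14091 /172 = 81.92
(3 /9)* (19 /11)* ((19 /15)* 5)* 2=722 /99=7.29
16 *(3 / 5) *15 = 144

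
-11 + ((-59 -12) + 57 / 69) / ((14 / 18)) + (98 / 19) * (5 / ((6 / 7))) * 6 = 242587 / 3059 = 79.30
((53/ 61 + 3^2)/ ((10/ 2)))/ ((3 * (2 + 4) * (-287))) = -43/ 112545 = -0.00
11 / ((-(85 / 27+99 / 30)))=-2970 / 1741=-1.71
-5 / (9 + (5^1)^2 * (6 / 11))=-55 / 249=-0.22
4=4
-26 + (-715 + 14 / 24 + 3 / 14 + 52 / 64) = -248435 / 336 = -739.39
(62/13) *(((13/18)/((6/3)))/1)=31/18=1.72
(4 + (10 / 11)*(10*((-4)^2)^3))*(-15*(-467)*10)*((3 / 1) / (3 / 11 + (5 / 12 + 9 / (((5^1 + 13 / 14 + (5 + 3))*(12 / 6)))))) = 7729666806.49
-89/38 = -2.34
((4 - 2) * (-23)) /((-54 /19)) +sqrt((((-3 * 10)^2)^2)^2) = 21870437 /27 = 810016.19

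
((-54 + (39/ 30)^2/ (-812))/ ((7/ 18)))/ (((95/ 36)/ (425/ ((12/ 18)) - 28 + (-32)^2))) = -1160381191563/ 13499500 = -85957.35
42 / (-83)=-42 / 83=-0.51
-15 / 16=-0.94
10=10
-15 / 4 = -3.75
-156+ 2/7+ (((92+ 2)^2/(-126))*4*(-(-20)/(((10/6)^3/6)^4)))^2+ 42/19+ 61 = 556006573845769692778455951/2219676971435546875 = 250489860.01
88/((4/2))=44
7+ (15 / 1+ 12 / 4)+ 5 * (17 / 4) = 185 / 4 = 46.25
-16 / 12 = -4 / 3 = -1.33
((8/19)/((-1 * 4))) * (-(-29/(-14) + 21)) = 2.43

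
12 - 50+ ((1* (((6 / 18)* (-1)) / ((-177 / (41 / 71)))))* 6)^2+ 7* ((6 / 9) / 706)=-2118095289733 / 55749109617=-37.99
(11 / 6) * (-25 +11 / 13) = -1727 / 39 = -44.28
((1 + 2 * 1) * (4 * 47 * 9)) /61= 5076 /61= 83.21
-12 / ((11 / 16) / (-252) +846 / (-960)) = 241920 / 17821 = 13.57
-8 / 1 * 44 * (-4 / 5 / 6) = 704 / 15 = 46.93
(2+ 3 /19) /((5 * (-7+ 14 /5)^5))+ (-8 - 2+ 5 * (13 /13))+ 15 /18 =-646700575 /155195838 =-4.17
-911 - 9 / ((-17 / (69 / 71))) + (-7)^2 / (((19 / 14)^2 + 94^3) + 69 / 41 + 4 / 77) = -80686025019409408 / 88618687653217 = -910.49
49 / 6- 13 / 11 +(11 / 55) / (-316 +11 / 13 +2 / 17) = 160466429 / 22975590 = 6.98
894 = 894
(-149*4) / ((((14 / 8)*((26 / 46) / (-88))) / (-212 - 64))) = -1331759616 / 91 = -14634721.05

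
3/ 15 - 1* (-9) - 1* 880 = -4354/ 5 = -870.80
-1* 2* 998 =-1996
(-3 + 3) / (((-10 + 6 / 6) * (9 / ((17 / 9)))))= 0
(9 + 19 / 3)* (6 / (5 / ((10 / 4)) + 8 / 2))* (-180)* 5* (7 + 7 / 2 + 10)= -282900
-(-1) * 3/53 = 3/53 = 0.06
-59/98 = -0.60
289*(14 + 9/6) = 8959/2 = 4479.50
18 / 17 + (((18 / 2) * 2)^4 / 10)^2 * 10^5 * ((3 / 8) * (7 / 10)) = 2892739651201.06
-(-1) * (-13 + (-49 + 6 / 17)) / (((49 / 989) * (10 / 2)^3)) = -9.95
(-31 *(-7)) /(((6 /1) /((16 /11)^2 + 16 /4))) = 80290 /363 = 221.18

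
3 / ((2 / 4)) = 6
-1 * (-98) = 98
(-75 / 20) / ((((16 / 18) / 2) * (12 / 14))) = -315 / 32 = -9.84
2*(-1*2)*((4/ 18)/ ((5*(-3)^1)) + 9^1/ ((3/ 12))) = -143.94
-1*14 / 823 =-14 / 823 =-0.02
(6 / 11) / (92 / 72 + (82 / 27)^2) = 8748 / 168421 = 0.05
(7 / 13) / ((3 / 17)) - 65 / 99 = 3082 / 1287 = 2.39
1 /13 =0.08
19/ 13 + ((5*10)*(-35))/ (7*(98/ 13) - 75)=301241/ 3757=80.18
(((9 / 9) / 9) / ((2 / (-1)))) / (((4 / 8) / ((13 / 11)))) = -13 / 99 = -0.13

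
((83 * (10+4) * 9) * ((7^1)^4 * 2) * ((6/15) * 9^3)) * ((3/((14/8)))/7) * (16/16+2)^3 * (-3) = -1452441007584/5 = -290488201516.80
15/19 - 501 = -9504/19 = -500.21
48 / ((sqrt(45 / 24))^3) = 256 * sqrt(30) / 75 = 18.70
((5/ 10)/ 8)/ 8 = 1/ 128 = 0.01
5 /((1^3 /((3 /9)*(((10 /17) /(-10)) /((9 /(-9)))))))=5 /51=0.10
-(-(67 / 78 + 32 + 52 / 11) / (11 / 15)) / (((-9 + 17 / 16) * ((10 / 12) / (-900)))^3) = 415994391429120000 / 3222106459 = 129106346.03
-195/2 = -97.50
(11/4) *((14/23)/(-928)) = -77/42688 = -0.00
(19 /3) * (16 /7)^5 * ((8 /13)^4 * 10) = 816043786240 /1440074181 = 566.67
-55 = -55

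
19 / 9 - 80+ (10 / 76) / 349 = -9296617 / 119358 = -77.89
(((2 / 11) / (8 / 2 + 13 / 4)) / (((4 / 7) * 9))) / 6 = 7 / 8613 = 0.00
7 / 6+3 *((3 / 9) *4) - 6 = -5 / 6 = -0.83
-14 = -14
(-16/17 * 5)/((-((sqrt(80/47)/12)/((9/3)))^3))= 548208 * sqrt(235)/85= 98869.05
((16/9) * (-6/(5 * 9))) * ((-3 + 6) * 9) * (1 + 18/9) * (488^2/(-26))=11430912/65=175860.18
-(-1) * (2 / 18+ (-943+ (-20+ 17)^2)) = -8405 / 9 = -933.89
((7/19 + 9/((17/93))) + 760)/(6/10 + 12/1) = 1307510/20349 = 64.25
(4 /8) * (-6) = -3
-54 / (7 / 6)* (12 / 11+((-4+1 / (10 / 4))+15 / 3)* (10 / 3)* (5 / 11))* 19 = -217512 / 77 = -2824.83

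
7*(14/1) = 98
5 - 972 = -967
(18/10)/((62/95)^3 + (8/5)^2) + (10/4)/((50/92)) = 63680159/12166040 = 5.23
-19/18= -1.06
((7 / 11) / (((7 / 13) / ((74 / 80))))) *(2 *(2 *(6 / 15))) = 481 / 275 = 1.75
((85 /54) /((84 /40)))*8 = 3400 /567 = 6.00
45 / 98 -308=-30139 / 98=-307.54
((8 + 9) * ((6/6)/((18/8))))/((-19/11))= -748/171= -4.37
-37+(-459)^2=210644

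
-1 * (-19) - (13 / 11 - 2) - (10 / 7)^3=63774 / 3773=16.90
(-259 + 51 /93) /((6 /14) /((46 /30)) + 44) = -1289932 /220999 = -5.84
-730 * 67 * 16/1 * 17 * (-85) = 1130799200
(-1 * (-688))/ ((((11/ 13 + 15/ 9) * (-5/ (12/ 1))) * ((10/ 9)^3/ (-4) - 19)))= 117363168/ 3454745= 33.97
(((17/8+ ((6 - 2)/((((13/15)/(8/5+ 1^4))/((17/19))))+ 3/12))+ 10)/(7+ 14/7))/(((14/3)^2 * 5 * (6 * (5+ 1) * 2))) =1171/3575040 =0.00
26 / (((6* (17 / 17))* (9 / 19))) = 247 / 27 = 9.15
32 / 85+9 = 797 / 85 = 9.38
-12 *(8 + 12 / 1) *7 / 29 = -1680 / 29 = -57.93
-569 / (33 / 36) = -620.73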